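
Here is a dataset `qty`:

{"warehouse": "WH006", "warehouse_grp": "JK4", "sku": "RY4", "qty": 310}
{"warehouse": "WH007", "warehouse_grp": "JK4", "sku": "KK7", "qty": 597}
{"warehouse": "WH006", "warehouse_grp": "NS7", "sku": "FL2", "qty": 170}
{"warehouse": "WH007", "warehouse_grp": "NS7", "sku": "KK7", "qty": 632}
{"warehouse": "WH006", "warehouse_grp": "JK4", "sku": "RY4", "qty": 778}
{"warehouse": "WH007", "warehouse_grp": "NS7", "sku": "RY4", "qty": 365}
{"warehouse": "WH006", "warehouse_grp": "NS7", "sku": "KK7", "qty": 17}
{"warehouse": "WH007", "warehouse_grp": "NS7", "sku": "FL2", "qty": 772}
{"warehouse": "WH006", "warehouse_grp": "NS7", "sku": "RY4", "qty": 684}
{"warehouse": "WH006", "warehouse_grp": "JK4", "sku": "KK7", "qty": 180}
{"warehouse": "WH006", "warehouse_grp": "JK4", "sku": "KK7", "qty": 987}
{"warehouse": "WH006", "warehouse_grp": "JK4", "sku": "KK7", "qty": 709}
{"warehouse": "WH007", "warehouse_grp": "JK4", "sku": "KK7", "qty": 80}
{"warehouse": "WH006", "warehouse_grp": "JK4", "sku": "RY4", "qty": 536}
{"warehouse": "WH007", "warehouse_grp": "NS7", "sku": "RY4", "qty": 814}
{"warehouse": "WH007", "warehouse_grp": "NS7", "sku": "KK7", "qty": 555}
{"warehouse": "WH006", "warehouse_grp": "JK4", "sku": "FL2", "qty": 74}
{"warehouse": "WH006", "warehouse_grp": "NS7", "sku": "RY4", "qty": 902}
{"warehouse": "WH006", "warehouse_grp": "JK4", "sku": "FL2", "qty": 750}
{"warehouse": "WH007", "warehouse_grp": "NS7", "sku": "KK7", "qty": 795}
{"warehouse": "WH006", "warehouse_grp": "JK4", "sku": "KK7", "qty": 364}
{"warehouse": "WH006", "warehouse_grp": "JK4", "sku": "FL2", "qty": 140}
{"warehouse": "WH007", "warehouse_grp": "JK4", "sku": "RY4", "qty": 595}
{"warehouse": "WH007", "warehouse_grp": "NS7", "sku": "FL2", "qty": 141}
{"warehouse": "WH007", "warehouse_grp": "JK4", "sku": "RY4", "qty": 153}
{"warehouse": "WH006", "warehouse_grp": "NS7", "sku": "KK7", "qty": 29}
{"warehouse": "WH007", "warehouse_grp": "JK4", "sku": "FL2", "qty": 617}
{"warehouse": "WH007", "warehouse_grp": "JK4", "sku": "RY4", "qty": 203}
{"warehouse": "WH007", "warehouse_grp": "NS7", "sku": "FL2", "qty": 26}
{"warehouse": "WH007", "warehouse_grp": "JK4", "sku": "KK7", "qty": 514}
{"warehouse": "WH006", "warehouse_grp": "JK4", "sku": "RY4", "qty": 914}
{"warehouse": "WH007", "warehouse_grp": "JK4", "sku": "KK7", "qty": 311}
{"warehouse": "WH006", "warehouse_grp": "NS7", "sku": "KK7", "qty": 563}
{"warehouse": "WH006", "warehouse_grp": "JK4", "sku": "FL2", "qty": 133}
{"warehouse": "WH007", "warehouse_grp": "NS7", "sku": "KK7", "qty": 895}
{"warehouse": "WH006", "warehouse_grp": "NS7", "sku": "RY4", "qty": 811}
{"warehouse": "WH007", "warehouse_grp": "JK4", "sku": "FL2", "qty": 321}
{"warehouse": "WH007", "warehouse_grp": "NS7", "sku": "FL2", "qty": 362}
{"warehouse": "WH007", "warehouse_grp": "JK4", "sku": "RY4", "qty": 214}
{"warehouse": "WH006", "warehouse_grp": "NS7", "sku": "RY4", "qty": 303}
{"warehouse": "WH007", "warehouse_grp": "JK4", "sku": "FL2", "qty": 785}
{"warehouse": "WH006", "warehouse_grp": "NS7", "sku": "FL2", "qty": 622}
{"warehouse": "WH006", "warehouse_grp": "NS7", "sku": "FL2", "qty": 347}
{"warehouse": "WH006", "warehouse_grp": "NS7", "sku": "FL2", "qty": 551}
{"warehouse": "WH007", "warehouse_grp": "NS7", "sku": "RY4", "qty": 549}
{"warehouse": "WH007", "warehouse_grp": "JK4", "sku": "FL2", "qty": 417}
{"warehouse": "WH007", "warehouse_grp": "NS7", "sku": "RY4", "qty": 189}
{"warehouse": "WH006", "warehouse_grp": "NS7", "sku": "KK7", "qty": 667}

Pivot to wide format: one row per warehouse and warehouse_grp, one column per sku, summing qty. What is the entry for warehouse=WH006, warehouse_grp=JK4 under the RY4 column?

2538

Rows with warehouse=WH006, warehouse_grp=JK4 and sku=RY4: qty values are 310, 778, 536, 914.
310 + 778 + 536 + 914 = 2538.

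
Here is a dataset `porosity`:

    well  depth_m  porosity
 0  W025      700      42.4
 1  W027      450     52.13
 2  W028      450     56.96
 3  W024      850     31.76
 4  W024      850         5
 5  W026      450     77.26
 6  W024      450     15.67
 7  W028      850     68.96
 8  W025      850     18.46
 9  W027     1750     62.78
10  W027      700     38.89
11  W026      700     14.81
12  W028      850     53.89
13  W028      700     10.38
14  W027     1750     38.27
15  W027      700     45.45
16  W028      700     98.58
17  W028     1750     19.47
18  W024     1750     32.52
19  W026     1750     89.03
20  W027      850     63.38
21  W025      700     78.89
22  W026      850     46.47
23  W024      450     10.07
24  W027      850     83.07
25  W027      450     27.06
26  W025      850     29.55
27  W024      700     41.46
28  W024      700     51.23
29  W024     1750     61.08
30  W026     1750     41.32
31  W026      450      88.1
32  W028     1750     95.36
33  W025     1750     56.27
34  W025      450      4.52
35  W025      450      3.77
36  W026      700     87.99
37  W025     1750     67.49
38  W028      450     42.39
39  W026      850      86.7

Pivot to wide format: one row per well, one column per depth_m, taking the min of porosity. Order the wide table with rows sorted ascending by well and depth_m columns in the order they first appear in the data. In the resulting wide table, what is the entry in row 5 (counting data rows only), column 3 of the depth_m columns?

53.89

With rows sorted ascending by well, row 5 is well=W028. depth_m columns in first-appearance order: 700, 450, 850, 1750; column 3 is 850.
Long rows with well=W028, depth_m=850: min(68.96, 53.89) = 53.89.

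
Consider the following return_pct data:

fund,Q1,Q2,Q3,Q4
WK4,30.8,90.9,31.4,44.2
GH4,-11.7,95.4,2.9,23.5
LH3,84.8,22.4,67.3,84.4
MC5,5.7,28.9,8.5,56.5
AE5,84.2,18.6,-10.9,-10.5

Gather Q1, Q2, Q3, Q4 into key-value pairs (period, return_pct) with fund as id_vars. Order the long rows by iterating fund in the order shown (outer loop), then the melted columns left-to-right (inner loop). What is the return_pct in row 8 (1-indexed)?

23.5

20 rows total (5 × 4). Row 8: index ⌊(8-1)/4⌋ = 1 into fund → GH4; (8-1) mod 4 = 3 into the melted columns → Q4.
So row 8 is (GH4, Q4, 23.5); return_pct = 23.5.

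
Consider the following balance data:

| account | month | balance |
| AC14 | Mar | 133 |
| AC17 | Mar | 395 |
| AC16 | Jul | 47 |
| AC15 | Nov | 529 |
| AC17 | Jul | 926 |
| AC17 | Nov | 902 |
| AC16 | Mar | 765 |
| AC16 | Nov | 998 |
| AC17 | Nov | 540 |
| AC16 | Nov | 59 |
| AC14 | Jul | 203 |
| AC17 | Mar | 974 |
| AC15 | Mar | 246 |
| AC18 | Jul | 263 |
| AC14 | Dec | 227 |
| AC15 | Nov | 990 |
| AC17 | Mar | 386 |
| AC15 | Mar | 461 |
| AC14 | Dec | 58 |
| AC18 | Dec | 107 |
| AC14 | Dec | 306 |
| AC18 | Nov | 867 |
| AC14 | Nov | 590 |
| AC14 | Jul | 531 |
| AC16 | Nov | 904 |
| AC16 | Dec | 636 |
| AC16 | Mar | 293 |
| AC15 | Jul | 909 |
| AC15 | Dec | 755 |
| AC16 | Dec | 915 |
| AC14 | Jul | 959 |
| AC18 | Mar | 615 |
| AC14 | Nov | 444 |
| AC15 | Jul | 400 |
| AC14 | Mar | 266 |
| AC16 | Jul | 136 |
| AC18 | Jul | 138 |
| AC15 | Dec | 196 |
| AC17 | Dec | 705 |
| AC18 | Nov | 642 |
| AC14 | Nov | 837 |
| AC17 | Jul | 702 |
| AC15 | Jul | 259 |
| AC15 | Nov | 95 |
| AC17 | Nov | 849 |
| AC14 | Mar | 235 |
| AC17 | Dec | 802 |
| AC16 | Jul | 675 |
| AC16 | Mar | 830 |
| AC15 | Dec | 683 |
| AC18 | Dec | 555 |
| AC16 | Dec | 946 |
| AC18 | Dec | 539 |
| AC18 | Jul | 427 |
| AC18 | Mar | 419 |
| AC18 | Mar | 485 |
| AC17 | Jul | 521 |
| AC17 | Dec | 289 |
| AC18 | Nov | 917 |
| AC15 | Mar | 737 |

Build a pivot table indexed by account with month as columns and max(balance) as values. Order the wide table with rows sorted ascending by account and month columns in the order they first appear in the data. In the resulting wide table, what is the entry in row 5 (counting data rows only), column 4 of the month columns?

555

With rows sorted ascending by account, row 5 is account=AC18. month columns in first-appearance order: Mar, Jul, Nov, Dec; column 4 is Dec.
Long rows with account=AC18, month=Dec: max(107, 555, 539) = 555.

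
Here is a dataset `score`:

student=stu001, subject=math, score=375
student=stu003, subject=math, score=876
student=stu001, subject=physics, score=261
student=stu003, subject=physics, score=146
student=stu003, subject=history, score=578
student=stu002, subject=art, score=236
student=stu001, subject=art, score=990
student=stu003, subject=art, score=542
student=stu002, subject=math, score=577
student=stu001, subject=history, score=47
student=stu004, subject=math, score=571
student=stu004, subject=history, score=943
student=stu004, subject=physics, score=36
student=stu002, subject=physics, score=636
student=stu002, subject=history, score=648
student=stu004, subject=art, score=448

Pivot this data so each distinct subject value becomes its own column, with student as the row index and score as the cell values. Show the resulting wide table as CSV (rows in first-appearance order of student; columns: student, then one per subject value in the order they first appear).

Columns: student plus the 4 distinct subject values (math, physics, history, art).
For example, row stu001 column math takes score=375 from the long row (stu001, math).

student,math,physics,history,art
stu001,375,261,47,990
stu003,876,146,578,542
stu002,577,636,648,236
stu004,571,36,943,448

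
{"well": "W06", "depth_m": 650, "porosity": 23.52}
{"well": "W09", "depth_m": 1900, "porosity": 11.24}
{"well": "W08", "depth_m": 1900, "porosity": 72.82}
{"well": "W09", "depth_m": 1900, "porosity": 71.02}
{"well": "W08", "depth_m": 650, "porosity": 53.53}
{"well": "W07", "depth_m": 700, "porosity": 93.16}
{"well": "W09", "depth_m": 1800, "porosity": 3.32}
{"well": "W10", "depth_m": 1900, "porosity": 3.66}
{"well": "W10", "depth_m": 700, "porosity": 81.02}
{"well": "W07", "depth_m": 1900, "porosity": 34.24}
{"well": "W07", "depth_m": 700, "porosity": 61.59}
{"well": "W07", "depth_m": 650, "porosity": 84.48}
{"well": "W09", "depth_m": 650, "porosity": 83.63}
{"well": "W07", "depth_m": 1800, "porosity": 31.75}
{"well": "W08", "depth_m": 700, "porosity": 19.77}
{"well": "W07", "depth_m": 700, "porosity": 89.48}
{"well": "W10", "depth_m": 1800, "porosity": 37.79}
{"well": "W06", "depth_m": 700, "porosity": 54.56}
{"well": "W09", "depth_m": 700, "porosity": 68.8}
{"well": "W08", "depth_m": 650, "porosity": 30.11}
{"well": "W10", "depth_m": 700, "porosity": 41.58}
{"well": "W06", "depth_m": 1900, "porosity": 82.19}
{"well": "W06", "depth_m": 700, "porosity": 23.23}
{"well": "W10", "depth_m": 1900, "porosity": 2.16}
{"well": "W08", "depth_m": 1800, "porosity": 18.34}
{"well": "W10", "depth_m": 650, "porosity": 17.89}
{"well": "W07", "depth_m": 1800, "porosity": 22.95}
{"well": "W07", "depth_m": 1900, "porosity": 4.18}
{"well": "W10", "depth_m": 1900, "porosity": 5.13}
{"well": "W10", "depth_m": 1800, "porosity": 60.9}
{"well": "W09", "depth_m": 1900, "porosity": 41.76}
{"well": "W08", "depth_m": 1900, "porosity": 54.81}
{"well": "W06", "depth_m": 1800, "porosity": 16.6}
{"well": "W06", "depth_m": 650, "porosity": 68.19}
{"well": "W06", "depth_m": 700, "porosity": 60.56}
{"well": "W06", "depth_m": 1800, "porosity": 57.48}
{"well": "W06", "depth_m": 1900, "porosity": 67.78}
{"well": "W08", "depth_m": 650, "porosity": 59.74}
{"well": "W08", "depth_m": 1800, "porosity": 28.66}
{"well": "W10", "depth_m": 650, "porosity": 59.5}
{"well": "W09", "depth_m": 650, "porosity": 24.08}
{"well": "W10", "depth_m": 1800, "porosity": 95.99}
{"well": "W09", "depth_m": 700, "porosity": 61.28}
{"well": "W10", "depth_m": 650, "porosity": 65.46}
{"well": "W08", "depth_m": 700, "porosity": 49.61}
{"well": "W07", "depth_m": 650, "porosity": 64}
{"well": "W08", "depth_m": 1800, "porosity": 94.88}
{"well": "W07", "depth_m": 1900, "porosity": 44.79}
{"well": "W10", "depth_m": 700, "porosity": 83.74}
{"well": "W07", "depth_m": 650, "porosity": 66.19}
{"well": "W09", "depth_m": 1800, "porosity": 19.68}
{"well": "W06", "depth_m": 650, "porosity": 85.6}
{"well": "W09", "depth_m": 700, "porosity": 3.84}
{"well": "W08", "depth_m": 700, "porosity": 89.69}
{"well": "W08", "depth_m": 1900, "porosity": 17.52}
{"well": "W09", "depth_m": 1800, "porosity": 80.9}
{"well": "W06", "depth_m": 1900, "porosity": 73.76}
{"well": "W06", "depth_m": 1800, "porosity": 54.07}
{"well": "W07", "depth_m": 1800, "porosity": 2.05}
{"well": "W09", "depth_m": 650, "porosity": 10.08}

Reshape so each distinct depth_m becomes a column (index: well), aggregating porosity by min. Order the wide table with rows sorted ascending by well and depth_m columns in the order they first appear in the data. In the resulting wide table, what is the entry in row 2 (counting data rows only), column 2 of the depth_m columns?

4.18

With rows sorted ascending by well, row 2 is well=W07. depth_m columns in first-appearance order: 650, 1900, 700, 1800; column 2 is 1900.
Long rows with well=W07, depth_m=1900: min(34.24, 4.18, 44.79) = 4.18.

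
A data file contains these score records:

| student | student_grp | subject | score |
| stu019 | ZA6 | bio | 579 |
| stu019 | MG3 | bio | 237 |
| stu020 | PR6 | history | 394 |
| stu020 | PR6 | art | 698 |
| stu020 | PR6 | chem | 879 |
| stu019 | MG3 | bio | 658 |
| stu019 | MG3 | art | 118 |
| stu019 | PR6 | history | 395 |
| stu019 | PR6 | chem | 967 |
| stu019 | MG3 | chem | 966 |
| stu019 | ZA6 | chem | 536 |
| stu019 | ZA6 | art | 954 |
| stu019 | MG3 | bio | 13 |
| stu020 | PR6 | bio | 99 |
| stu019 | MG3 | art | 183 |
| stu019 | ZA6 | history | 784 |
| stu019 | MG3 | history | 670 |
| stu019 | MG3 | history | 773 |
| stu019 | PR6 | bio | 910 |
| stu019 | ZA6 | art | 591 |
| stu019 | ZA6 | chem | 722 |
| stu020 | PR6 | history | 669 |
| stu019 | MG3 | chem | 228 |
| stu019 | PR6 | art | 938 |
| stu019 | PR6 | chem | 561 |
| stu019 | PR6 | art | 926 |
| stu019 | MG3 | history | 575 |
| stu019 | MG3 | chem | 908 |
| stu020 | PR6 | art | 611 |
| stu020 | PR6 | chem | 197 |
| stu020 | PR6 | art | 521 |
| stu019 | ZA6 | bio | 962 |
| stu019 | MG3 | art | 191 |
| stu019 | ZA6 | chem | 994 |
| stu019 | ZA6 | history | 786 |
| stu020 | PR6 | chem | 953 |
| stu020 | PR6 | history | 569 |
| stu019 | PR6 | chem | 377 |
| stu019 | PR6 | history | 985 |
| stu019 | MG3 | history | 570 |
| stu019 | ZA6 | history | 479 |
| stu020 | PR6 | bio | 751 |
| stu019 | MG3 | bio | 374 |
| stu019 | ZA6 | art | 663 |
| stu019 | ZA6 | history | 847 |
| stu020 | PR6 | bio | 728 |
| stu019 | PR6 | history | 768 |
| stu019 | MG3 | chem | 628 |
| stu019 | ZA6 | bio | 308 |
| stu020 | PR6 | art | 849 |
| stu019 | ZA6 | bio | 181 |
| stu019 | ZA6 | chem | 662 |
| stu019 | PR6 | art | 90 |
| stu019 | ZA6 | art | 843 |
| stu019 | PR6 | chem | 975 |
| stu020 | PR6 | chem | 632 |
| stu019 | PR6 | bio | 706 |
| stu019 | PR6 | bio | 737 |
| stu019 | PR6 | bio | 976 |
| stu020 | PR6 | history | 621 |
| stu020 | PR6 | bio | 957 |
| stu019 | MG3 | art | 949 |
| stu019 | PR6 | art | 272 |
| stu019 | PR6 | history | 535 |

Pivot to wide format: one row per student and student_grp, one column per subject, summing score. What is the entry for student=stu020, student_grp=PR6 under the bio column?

Rows with student=stu020, student_grp=PR6 and subject=bio: score values are 99, 751, 728, 957.
99 + 751 + 728 + 957 = 2535.

2535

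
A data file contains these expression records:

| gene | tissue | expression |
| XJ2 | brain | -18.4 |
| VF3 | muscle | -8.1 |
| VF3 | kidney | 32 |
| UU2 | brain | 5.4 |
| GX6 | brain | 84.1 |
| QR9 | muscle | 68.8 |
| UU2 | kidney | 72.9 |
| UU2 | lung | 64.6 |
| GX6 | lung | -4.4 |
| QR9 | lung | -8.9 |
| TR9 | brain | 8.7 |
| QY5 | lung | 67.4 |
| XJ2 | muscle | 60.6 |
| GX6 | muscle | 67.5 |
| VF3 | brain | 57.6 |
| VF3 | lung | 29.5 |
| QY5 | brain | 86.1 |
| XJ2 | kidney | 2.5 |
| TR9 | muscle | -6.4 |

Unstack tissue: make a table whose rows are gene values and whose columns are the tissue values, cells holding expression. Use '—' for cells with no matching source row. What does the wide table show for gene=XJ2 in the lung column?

No long-format row has gene=XJ2 and tissue=lung, so the cell is —.

—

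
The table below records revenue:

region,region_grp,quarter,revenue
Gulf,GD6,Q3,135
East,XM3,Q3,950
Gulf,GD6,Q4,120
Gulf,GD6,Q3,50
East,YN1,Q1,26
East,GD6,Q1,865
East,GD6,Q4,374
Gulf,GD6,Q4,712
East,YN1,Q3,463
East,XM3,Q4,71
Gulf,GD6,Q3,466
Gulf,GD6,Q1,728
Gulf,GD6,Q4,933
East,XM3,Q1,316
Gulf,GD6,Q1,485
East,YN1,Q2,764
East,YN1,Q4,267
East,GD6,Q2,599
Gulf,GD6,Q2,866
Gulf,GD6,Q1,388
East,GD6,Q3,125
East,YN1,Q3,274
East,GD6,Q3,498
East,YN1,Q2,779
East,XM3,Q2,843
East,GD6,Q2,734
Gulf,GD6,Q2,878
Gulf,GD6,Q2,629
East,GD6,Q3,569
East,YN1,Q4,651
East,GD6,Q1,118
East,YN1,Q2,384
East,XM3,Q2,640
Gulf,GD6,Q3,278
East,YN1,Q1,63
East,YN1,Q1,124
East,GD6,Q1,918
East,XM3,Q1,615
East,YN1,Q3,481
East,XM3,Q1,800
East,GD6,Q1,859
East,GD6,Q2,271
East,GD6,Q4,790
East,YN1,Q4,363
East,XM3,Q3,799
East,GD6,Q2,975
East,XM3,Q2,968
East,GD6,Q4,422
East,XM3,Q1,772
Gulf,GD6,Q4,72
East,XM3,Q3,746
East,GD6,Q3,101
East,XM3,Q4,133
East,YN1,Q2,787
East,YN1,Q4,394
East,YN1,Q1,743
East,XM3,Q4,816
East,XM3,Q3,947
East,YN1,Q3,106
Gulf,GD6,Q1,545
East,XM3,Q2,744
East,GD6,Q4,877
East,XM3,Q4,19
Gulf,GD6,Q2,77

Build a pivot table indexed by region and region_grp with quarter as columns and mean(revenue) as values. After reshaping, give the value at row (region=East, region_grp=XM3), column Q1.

Rows with region=East, region_grp=XM3 and quarter=Q1: revenue values are 316, 615, 800, 772.
(316 + 615 + 800 + 772) / 4 = 625.75.

625.75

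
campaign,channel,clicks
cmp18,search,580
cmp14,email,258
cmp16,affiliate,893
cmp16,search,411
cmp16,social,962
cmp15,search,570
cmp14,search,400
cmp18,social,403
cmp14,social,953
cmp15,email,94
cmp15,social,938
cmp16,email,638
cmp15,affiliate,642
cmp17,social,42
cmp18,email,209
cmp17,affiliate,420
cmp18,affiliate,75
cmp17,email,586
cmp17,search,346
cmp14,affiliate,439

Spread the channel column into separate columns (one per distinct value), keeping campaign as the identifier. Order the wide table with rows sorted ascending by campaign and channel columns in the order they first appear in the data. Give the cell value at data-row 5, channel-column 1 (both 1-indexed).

580

With rows sorted ascending by campaign, row 5 is campaign=cmp18. channel columns in first-appearance order: search, email, affiliate, social; column 1 is search.
Long rows with campaign=cmp18, channel=search: clicks = 580.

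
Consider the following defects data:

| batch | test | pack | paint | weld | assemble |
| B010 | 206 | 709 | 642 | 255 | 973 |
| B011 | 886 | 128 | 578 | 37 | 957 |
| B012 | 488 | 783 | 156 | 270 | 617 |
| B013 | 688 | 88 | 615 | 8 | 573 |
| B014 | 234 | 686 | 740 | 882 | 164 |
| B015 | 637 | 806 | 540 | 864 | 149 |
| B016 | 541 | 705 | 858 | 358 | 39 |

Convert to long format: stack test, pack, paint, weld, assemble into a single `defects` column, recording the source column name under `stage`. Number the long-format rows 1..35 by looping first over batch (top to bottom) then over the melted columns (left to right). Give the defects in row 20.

35 rows total (7 × 5). Row 20: index ⌊(20-1)/5⌋ = 3 into batch → B013; (20-1) mod 5 = 4 into the melted columns → assemble.
So row 20 is (B013, assemble, 573); defects = 573.

573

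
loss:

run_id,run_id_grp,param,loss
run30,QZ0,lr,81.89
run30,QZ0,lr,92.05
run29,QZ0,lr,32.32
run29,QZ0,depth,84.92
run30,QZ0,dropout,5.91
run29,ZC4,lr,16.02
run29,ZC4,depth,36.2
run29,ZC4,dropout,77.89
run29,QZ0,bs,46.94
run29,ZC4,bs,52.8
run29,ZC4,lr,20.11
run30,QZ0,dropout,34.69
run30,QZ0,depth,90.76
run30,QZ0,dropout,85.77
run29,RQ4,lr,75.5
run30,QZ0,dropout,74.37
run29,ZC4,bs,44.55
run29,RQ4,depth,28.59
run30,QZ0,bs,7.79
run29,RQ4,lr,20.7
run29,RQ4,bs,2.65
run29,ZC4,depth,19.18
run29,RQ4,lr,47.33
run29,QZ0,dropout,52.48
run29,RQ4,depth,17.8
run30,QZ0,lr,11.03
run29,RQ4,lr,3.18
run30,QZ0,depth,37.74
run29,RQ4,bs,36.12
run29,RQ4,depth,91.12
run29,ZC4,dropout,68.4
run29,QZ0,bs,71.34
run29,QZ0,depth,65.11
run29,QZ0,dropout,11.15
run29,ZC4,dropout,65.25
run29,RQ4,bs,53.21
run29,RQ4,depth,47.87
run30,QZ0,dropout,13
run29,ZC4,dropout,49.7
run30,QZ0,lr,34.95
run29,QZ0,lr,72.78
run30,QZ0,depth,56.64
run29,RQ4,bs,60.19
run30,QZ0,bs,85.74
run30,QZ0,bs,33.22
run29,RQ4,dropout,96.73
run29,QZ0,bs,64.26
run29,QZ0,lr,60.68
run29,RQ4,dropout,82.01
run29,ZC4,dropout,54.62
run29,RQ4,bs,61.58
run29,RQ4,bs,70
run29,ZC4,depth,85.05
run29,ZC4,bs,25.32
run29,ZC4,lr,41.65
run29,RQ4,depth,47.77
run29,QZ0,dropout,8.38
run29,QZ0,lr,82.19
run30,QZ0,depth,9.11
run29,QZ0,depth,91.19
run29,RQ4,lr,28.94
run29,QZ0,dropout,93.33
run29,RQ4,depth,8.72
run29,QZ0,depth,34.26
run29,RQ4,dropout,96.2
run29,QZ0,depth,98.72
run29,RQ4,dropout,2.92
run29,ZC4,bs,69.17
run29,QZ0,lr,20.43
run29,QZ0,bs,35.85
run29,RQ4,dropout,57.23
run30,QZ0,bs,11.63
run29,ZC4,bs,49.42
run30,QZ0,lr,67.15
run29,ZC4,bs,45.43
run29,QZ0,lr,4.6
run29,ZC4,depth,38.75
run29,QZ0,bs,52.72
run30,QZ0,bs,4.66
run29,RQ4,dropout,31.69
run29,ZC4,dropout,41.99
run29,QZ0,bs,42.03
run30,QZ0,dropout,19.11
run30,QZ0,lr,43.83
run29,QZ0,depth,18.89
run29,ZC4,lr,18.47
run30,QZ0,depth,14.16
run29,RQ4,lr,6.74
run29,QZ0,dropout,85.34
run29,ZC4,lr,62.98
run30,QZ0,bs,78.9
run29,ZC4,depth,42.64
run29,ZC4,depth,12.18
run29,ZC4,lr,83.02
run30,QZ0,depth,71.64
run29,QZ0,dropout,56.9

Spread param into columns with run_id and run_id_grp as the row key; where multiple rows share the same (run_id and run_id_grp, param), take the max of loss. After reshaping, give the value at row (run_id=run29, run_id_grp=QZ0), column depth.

98.72

Rows with run_id=run29, run_id_grp=QZ0 and param=depth: loss values are 84.92, 65.11, 91.19, 34.26, 98.72, 18.89.
max(84.92, 65.11, 91.19, 34.26, 98.72, 18.89) = 98.72.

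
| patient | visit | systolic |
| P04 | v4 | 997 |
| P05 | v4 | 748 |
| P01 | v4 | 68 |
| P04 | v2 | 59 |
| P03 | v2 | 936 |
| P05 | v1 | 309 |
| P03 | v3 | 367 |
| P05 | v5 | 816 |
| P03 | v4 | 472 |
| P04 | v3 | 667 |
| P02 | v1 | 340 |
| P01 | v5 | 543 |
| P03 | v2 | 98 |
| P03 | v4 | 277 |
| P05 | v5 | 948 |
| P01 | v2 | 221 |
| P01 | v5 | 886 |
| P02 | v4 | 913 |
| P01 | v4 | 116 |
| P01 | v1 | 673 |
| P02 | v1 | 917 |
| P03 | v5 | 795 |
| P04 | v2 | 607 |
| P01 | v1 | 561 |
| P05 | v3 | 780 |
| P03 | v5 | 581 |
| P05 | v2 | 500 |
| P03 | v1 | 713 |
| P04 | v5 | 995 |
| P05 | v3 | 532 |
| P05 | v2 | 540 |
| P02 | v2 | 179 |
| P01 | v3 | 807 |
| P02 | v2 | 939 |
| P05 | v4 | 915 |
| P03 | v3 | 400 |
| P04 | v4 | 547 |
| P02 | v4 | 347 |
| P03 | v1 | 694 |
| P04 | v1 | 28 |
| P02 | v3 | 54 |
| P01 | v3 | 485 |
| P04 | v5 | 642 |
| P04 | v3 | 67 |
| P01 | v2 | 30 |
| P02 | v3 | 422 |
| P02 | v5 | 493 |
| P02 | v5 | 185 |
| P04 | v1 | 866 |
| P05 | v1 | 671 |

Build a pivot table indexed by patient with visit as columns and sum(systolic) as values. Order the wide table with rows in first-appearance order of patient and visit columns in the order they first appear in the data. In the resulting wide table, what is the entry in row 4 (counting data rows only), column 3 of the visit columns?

With rows in first-appearance order of patient, row 4 is patient=P03. visit columns in first-appearance order: v4, v2, v1, v3, v5; column 3 is v1.
Long rows with patient=P03, visit=v1: 713 + 694 = 1407.

1407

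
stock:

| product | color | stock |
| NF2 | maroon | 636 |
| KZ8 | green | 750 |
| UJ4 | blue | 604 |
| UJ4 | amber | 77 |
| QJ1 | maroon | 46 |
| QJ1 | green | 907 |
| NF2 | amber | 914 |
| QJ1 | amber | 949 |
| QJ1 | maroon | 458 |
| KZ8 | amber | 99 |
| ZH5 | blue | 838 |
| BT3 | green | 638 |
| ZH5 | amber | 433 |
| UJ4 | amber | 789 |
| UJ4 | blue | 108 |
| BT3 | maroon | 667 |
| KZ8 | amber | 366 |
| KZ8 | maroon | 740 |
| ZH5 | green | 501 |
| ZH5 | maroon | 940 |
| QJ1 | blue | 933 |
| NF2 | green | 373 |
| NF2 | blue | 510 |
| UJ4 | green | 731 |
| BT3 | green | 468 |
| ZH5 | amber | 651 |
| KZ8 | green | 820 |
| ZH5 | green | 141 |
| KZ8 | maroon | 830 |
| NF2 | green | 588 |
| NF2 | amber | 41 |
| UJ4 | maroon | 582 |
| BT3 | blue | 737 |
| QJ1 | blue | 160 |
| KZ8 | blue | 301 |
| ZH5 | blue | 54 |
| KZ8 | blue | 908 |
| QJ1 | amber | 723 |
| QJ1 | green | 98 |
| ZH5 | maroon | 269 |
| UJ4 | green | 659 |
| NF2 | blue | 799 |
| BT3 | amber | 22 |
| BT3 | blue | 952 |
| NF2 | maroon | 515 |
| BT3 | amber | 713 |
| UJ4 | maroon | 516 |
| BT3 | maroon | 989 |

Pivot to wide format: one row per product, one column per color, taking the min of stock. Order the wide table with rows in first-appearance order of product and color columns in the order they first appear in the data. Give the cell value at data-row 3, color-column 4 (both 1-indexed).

With rows in first-appearance order of product, row 3 is product=UJ4. color columns in first-appearance order: maroon, green, blue, amber; column 4 is amber.
Long rows with product=UJ4, color=amber: min(77, 789) = 77.

77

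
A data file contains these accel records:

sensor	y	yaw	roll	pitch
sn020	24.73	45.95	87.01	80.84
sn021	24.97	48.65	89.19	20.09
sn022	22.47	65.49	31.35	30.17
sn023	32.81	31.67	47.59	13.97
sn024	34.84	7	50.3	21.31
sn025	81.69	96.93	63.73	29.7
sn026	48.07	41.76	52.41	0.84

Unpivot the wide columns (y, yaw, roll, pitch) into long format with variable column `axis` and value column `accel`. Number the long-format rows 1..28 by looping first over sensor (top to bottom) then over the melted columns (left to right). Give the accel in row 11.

28 rows total (7 × 4). Row 11: index ⌊(11-1)/4⌋ = 2 into sensor → sn022; (11-1) mod 4 = 2 into the melted columns → roll.
So row 11 is (sn022, roll, 31.35); accel = 31.35.

31.35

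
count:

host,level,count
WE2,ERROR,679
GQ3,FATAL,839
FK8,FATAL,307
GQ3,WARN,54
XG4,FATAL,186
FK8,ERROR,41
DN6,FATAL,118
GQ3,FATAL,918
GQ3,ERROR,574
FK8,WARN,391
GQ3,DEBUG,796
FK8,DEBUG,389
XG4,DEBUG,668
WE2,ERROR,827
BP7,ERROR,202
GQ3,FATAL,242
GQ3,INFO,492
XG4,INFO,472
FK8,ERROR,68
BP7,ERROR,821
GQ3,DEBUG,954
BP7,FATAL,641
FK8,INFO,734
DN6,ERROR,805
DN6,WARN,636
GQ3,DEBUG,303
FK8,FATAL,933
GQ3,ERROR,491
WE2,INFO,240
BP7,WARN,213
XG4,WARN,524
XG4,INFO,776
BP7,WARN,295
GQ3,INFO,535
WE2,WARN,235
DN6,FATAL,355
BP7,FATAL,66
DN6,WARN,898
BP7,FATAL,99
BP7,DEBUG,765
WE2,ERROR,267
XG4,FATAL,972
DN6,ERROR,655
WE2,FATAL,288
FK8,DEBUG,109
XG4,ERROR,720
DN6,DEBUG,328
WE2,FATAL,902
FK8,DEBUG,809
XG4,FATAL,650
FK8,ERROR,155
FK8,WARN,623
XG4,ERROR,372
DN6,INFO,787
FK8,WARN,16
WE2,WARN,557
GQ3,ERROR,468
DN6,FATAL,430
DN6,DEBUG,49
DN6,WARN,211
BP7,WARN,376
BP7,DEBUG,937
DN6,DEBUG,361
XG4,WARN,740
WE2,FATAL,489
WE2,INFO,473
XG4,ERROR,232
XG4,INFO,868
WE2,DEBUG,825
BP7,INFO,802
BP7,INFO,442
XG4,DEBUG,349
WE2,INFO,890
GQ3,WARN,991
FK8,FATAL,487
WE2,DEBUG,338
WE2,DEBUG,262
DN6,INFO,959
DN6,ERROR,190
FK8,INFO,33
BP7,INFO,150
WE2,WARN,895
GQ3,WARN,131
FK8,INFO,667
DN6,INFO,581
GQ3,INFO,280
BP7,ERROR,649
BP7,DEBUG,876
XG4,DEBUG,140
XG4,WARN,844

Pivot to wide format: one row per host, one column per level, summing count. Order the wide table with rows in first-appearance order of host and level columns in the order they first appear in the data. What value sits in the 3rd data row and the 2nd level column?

1727

With rows in first-appearance order of host, row 3 is host=FK8. level columns in first-appearance order: ERROR, FATAL, WARN, DEBUG, INFO; column 2 is FATAL.
Long rows with host=FK8, level=FATAL: 307 + 933 + 487 = 1727.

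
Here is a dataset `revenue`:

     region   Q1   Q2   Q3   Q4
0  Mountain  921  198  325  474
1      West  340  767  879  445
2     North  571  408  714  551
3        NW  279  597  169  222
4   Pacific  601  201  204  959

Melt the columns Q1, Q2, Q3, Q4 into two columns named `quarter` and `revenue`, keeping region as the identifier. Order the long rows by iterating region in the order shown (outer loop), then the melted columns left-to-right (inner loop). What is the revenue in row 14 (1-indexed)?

20 rows total (5 × 4). Row 14: index ⌊(14-1)/4⌋ = 3 into region → NW; (14-1) mod 4 = 1 into the melted columns → Q2.
So row 14 is (NW, Q2, 597); revenue = 597.

597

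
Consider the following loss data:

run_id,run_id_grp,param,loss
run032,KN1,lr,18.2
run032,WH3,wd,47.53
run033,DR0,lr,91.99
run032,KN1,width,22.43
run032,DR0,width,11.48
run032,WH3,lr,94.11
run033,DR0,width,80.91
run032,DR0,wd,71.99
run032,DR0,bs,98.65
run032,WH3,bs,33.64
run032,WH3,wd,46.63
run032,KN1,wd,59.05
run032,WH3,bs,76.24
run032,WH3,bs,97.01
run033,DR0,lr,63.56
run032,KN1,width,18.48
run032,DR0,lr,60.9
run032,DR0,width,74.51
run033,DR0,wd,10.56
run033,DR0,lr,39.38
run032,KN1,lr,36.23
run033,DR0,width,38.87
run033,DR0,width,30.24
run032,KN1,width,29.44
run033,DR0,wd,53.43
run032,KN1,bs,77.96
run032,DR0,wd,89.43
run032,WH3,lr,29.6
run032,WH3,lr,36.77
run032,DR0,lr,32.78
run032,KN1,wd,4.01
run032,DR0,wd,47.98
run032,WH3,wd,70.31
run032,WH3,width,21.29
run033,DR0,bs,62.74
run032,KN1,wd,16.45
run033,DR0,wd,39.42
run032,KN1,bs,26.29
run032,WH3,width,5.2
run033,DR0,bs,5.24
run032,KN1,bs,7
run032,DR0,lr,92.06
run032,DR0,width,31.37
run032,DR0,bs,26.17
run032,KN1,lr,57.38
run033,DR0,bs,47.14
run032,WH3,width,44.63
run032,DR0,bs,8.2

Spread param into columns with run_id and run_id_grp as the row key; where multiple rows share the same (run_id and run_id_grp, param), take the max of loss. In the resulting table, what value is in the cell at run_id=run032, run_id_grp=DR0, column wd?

89.43

Rows with run_id=run032, run_id_grp=DR0 and param=wd: loss values are 71.99, 89.43, 47.98.
max(71.99, 89.43, 47.98) = 89.43.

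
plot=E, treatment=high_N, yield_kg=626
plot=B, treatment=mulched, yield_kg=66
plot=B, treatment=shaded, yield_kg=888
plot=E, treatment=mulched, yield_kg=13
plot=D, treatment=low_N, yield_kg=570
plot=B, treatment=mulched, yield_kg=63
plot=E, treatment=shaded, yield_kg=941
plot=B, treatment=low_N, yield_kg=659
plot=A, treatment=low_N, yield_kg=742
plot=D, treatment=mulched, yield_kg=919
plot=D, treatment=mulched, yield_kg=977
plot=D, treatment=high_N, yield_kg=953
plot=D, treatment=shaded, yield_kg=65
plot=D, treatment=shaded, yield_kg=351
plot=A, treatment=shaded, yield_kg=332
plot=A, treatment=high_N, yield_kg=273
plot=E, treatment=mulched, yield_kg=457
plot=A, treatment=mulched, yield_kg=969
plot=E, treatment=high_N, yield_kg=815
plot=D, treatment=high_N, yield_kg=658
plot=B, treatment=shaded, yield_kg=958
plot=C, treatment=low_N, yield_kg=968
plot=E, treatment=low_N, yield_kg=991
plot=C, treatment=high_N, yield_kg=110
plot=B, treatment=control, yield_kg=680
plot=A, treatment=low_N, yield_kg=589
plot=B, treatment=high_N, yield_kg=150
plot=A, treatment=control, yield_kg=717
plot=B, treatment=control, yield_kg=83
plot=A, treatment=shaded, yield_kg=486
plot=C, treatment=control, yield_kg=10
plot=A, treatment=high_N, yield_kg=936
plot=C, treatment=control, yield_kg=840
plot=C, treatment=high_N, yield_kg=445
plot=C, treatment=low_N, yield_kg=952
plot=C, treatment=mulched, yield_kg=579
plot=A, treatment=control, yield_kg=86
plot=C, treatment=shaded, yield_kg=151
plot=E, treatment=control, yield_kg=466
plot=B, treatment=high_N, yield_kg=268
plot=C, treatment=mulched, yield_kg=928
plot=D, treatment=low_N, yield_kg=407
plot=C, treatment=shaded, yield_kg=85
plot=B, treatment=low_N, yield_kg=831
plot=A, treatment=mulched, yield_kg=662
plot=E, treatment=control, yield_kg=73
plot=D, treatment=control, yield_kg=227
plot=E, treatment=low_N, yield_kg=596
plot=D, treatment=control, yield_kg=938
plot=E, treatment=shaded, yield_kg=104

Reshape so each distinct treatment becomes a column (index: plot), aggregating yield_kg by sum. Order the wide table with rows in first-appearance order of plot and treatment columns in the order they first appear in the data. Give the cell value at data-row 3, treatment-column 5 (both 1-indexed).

With rows in first-appearance order of plot, row 3 is plot=D. treatment columns in first-appearance order: high_N, mulched, shaded, low_N, control; column 5 is control.
Long rows with plot=D, treatment=control: 227 + 938 = 1165.

1165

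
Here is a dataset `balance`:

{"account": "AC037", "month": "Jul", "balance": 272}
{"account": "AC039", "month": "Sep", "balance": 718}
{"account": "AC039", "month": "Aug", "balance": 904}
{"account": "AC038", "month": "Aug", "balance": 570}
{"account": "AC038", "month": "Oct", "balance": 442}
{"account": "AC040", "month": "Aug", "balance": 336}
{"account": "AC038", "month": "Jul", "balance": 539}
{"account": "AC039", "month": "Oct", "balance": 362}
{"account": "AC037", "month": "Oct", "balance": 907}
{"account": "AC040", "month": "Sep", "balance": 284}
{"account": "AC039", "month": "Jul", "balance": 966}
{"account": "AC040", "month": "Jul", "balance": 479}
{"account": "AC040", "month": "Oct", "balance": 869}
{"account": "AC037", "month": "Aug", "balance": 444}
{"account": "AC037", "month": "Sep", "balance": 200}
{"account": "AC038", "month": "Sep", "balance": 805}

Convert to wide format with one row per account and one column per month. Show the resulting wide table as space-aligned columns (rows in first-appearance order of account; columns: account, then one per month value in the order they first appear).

account  Jul  Sep  Aug  Oct
AC037    272  200  444  907
AC039    966  718  904  362
AC038    539  805  570  442
AC040    479  284  336  869

Columns: account plus the 4 distinct month values (Jul, Sep, Aug, Oct).
For example, row AC037 column Jul takes balance=272 from the long row (AC037, Jul).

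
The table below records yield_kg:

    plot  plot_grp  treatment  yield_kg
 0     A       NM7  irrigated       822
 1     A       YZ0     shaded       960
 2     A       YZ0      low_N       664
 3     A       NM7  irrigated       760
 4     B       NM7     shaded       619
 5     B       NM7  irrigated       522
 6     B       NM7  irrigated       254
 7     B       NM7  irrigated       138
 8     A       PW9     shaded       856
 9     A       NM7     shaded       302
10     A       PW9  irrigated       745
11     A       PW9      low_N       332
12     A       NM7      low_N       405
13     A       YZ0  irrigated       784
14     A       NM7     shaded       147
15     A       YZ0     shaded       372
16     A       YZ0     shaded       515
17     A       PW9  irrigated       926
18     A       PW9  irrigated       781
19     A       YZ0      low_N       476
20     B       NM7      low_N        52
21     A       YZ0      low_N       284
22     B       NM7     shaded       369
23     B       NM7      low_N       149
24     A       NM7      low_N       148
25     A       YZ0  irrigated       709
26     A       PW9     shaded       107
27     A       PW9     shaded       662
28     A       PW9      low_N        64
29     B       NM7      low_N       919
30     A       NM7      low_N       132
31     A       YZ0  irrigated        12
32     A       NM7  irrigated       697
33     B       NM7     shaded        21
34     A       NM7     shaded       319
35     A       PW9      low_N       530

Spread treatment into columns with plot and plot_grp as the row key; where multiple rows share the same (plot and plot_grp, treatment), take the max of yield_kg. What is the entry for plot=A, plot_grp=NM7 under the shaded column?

Rows with plot=A, plot_grp=NM7 and treatment=shaded: yield_kg values are 302, 147, 319.
max(302, 147, 319) = 319.

319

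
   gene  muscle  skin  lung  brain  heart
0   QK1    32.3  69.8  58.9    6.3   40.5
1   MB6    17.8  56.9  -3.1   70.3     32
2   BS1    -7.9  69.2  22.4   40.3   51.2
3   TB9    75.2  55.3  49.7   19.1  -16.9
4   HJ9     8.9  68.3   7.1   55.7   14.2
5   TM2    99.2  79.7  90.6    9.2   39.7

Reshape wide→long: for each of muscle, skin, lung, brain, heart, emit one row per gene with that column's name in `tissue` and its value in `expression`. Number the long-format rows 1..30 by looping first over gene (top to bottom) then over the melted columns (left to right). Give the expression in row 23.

7.1

30 rows total (6 × 5). Row 23: index ⌊(23-1)/5⌋ = 4 into gene → HJ9; (23-1) mod 5 = 2 into the melted columns → lung.
So row 23 is (HJ9, lung, 7.1); expression = 7.1.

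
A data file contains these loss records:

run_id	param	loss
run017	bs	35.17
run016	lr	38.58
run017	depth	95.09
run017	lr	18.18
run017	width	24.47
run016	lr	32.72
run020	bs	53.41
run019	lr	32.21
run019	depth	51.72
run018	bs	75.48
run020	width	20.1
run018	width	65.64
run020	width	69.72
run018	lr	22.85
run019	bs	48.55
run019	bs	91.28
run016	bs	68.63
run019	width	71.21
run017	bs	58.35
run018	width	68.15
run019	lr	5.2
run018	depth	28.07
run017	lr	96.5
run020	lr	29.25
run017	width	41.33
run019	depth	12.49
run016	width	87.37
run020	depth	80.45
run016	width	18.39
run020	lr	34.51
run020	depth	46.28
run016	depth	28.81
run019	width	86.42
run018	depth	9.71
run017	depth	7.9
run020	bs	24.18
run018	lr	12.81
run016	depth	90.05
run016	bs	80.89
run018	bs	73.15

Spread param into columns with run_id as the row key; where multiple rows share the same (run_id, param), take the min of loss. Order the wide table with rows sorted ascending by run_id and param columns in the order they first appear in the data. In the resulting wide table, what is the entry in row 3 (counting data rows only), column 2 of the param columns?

12.81

With rows sorted ascending by run_id, row 3 is run_id=run018. param columns in first-appearance order: bs, lr, depth, width; column 2 is lr.
Long rows with run_id=run018, param=lr: min(22.85, 12.81) = 12.81.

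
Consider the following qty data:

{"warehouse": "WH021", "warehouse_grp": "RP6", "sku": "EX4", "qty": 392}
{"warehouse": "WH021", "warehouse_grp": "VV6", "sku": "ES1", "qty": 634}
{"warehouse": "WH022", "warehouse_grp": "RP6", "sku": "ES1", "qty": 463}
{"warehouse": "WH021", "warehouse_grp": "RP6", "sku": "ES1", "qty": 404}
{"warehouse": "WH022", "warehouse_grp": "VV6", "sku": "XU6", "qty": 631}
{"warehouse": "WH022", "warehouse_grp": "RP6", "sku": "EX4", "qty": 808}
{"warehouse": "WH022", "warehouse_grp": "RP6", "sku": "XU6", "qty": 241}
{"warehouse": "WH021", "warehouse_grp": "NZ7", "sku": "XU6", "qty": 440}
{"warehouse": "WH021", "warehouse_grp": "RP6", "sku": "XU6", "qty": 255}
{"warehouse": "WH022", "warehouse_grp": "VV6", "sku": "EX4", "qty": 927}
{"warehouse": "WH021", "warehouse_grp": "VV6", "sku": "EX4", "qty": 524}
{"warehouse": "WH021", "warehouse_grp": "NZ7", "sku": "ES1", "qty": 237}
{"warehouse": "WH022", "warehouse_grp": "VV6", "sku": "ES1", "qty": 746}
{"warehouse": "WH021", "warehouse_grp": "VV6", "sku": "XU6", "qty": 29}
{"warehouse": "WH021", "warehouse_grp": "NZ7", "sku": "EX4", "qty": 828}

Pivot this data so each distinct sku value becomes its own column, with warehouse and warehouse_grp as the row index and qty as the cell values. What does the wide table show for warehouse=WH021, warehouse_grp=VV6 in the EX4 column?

524

Wide layout: rows indexed by warehouse and warehouse_grp, columns are the 3 distinct sku values (EX4, ES1, XU6).
Cell (warehouse=WH021, warehouse_grp=VV6, sku=EX4) draws from the long row where warehouse=WH021, warehouse_grp=VV6 and sku=EX4, which has qty=524.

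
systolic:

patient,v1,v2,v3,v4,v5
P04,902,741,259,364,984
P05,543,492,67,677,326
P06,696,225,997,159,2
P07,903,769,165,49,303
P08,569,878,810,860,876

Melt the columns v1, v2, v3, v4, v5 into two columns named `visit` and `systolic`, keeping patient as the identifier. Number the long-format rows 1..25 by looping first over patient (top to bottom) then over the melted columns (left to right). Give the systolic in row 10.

25 rows total (5 × 5). Row 10: index ⌊(10-1)/5⌋ = 1 into patient → P05; (10-1) mod 5 = 4 into the melted columns → v5.
So row 10 is (P05, v5, 326); systolic = 326.

326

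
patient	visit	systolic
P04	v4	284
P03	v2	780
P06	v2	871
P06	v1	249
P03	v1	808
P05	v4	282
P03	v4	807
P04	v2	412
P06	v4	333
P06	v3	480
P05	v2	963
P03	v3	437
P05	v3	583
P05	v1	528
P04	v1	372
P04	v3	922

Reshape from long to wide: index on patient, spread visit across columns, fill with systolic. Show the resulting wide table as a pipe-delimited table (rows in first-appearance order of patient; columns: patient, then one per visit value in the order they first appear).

| patient | v4 | v2 | v1 | v3 |
| P04 | 284 | 412 | 372 | 922 |
| P03 | 807 | 780 | 808 | 437 |
| P06 | 333 | 871 | 249 | 480 |
| P05 | 282 | 963 | 528 | 583 |

Columns: patient plus the 4 distinct visit values (v4, v2, v1, v3).
For example, row P04 column v4 takes systolic=284 from the long row (P04, v4).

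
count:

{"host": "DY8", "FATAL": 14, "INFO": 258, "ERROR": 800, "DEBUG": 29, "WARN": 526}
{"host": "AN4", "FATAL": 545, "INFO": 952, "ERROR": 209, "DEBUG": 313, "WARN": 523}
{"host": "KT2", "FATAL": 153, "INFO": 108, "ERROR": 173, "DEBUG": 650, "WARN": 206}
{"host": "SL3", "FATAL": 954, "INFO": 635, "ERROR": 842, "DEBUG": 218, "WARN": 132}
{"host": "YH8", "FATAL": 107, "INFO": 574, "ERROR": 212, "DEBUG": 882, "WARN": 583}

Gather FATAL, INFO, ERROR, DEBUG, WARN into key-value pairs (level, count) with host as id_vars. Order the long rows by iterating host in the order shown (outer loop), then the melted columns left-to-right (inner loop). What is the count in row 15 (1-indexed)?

25 rows total (5 × 5). Row 15: index ⌊(15-1)/5⌋ = 2 into host → KT2; (15-1) mod 5 = 4 into the melted columns → WARN.
So row 15 is (KT2, WARN, 206); count = 206.

206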